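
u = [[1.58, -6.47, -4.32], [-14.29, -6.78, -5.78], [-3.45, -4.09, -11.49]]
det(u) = 867.601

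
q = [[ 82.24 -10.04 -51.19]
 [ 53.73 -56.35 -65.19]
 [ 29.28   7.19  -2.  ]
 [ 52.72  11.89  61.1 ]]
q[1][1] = -56.35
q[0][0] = 82.24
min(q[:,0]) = 29.28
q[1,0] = 53.73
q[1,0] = 53.73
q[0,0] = 82.24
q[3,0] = 52.72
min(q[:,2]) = -65.19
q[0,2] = -51.19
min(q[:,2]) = -65.19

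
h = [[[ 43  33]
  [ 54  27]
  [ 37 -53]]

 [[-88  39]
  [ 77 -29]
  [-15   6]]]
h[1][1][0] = 77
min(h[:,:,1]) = -53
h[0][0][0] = 43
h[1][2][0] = -15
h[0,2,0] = 37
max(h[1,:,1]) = 39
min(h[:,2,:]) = -53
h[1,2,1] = 6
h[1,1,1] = -29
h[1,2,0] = -15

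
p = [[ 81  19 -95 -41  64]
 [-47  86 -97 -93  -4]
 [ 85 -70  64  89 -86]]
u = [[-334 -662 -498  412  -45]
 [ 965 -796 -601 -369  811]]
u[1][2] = -601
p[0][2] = -95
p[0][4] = 64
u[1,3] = -369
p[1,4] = -4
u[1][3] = -369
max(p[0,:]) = 81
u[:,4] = [-45, 811]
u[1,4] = 811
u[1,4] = 811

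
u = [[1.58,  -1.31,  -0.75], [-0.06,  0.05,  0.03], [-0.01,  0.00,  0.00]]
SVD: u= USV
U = [[-1.0,-0.0,0.04], [0.04,-0.10,0.99], [0.00,0.99,0.1]]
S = [2.19, 0.01, 0.0]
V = [[-0.72,0.6,0.34], [-0.69,-0.62,-0.37], [-0.01,-0.51,0.86]]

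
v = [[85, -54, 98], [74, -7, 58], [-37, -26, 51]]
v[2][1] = -26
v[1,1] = -7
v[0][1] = -54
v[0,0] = 85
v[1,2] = 58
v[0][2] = 98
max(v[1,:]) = 74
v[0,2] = 98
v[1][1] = -7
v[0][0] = 85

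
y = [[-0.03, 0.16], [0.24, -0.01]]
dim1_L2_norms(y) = [0.16, 0.24]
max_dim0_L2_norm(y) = 0.24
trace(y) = -0.04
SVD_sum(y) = [[-0.06, 0.01], [0.23, -0.05]] + [[0.03,0.15],[0.01,0.04]]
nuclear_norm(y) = 0.40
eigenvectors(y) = [[-0.65, -0.61],[0.76, -0.79]]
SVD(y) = [[-0.25, 0.97], [0.97, 0.25]] @ diag([0.24497120349500362, 0.1555284843950121]) @ [[0.98, -0.21], [0.21, 0.98]]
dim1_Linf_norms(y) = [0.16, 0.24]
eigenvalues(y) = [-0.22, 0.18]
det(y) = -0.04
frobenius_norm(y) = 0.29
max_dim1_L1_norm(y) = 0.25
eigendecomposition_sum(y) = [[-0.11, 0.09], [0.13, -0.10]] + [[0.08,0.07], [0.11,0.09]]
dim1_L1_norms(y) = [0.19, 0.25]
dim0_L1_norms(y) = [0.27, 0.17]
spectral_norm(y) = 0.24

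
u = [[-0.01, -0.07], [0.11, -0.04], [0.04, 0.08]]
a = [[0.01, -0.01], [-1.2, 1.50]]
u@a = [[0.08, -0.10],[0.05, -0.06],[-0.1, 0.12]]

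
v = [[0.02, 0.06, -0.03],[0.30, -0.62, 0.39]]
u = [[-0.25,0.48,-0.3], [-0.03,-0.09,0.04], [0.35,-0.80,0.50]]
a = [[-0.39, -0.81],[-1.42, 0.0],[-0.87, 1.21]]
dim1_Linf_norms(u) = [0.48, 0.09, 0.8]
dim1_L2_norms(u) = [0.62, 0.1, 1.01]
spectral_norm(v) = 0.79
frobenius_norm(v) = 0.79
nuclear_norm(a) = 3.13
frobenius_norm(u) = 1.19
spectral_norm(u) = 1.18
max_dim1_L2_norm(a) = 1.49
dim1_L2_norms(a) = [0.9, 1.42, 1.49]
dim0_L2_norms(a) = [1.71, 1.46]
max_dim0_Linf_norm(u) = 0.8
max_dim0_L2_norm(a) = 1.71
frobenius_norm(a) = 2.25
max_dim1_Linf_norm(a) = 1.42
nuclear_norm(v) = 0.84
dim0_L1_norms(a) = [2.68, 2.02]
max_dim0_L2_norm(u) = 0.94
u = a @ v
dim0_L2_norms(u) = [0.43, 0.94, 0.58]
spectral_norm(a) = 1.83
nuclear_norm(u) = 1.26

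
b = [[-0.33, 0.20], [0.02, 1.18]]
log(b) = [[(-1.1+3.14j), (0.17-0.41j)], [(0.02-0.04j), 0.17+0.01j]]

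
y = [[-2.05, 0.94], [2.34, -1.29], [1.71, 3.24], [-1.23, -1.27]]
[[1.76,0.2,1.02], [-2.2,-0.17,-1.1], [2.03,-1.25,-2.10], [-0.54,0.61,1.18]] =y @ [[-0.46, -0.22, -0.64], [0.87, -0.27, -0.31]]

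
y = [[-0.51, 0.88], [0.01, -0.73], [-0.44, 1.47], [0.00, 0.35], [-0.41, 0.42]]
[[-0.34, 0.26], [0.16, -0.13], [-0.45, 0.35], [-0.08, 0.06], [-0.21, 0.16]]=y@[[0.28, -0.22],[-0.22, 0.17]]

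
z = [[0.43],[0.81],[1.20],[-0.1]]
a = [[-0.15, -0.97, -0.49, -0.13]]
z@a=[[-0.06, -0.42, -0.21, -0.06],[-0.12, -0.79, -0.40, -0.11],[-0.18, -1.16, -0.59, -0.16],[0.02, 0.1, 0.05, 0.01]]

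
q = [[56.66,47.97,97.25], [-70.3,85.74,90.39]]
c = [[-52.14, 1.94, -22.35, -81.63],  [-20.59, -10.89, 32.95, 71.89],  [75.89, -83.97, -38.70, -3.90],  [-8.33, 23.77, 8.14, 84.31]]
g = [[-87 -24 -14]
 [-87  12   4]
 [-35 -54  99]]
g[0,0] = -87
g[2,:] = [-35, -54, 99]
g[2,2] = 99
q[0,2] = 97.25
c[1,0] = -20.59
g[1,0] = -87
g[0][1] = -24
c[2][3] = -3.9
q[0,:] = [56.66, 47.97, 97.25]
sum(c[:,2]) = -19.96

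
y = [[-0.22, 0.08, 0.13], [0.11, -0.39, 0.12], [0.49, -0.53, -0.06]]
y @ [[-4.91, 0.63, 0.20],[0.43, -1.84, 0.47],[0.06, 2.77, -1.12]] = [[1.12, 0.07, -0.15], [-0.70, 1.12, -0.30], [-2.64, 1.12, -0.08]]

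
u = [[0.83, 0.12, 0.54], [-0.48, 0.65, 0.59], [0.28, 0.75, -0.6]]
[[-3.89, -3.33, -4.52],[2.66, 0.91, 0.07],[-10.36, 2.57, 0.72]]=u @ [[-7.42, -2.49, -3.60], [-6.52, 2.11, 0.03], [5.65, -2.81, -2.84]]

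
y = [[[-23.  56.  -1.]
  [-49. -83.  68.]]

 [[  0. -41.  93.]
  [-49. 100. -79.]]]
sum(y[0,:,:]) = -32.0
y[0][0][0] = -23.0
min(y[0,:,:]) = -83.0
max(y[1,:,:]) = 100.0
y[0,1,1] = -83.0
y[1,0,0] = 0.0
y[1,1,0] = -49.0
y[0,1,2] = 68.0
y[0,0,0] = -23.0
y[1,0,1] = -41.0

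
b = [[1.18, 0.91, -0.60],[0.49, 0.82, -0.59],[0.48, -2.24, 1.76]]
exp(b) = [[3.60, 5.98, -4.38],[1.19, 5.56, -3.4],[0.42, -9.78, 8.55]]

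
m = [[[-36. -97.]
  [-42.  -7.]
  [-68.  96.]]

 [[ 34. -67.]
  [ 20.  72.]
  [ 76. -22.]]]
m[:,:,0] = [[-36.0, -42.0, -68.0], [34.0, 20.0, 76.0]]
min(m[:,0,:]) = -97.0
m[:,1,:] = [[-42.0, -7.0], [20.0, 72.0]]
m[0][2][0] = -68.0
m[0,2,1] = 96.0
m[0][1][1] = -7.0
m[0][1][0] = -42.0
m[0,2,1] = 96.0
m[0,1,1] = -7.0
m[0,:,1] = [-97.0, -7.0, 96.0]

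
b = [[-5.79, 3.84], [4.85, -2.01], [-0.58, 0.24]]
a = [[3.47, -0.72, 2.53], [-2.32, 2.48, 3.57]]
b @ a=[[-29.00, 13.69, -0.94],[21.49, -8.48, 5.09],[-2.57, 1.01, -0.61]]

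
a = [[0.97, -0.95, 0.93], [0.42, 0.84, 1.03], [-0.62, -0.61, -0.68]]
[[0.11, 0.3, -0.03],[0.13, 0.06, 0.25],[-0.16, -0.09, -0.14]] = a @ [[0.22, 0.15, -0.10], [0.08, -0.09, 0.12], [-0.03, 0.07, 0.19]]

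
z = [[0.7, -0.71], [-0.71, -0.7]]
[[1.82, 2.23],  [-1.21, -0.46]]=z@[[2.15, 1.90], [-0.45, -1.27]]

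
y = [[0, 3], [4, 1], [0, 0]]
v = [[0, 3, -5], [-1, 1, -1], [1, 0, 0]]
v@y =[[12, 3], [4, -2], [0, 3]]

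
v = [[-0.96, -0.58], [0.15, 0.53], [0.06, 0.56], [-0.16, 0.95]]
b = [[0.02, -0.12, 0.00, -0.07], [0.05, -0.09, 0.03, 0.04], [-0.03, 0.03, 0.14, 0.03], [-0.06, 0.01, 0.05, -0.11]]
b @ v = [[-0.03, -0.14], [-0.07, -0.02], [0.04, 0.14], [0.08, -0.04]]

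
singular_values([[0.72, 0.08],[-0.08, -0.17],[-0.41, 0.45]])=[0.85, 0.46]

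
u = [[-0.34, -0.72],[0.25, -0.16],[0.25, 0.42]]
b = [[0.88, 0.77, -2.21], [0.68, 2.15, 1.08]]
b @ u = [[-0.66, -1.68], [0.58, -0.38]]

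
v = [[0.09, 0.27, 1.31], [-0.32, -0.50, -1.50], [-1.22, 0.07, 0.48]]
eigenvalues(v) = [(0.13+1.26j), (0.13-1.26j), (-0.19+0j)]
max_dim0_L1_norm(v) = 3.29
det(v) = -0.31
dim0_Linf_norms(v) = [1.22, 0.5, 1.5]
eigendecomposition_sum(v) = [[0.04+0.67j,(0.13+0.02j),(0.65-0.07j)], [-0.04-0.77j,(-0.15-0.02j),-0.75+0.08j], [(-0.63+0.22j),0.02+0.13j,(0.24+0.61j)]] + [[(0.04-0.67j), 0.13-0.02j, (0.65+0.07j)],[-0.04+0.77j, -0.15+0.02j, (-0.75-0.08j)],[-0.63-0.22j, 0.02-0.13j, 0.24-0.61j]] + [[0.01+0.00j, 0.01+0.00j, 0.00+0.00j], [-0.23-0.00j, -0.20-0.00j, -0.00-0.00j], [0.05+0.00j, 0.04+0.00j, 0j]]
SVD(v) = [[0.63, 0.05, 0.78], [-0.75, -0.24, 0.62], [0.22, -0.97, -0.11]] @ diag([2.122865831625175, 1.266399534125608, 0.11345871885756988]) @ [[0.01, 0.26, 0.96],[1.0, 0.05, -0.03],[0.06, -0.96, 0.26]]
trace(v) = 0.07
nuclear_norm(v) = 3.50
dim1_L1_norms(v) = [1.67, 2.32, 1.77]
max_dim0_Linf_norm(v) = 1.5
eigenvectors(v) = [[0.55-0.00j, (0.55+0j), (0.05+0j)], [-0.63+0.00j, (-0.63-0j), -0.98+0.00j], [0.15+0.53j, 0.15-0.53j, (0.19+0j)]]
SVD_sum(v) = [[0.02,0.35,1.29], [-0.02,-0.42,-1.53], [0.01,0.12,0.45]] + [[0.07, 0.00, -0.0], [-0.3, -0.02, 0.01], [-1.23, -0.06, 0.03]] + [[0.01,-0.08,0.02], [0.00,-0.07,0.02], [-0.00,0.01,-0.00]]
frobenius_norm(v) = 2.47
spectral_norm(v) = 2.12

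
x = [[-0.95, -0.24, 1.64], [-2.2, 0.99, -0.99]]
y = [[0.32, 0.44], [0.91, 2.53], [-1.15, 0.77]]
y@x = [[-1.27, 0.36, 0.09], [-6.43, 2.29, -1.01], [-0.60, 1.04, -2.65]]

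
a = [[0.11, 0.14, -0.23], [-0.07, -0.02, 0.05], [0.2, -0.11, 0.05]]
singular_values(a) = [0.3, 0.24, 0.0]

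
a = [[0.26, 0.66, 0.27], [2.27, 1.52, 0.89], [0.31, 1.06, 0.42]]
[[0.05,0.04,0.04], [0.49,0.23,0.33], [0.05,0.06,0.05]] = a @ [[0.23, 0.03, 0.13], [0.00, -0.09, -0.02], [-0.04, 0.34, 0.07]]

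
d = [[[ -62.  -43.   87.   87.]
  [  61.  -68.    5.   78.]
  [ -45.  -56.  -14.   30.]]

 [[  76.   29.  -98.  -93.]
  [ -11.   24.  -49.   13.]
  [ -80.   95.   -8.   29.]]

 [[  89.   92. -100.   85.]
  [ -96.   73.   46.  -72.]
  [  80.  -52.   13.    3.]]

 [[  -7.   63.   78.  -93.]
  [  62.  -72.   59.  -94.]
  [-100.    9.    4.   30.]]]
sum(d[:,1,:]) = -41.0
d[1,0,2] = -98.0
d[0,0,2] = 87.0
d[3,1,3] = -94.0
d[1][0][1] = 29.0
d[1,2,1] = 95.0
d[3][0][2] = 78.0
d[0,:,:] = [[-62.0, -43.0, 87.0, 87.0], [61.0, -68.0, 5.0, 78.0], [-45.0, -56.0, -14.0, 30.0]]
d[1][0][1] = 29.0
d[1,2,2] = -8.0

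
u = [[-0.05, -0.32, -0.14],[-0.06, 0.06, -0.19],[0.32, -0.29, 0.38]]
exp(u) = [[0.94, -0.3, -0.13], [-0.1, 1.11, -0.23], [0.39, -0.42, 1.47]]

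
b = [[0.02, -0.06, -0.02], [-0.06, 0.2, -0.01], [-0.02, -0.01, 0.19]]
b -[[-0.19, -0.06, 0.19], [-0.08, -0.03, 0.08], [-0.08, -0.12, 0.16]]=[[0.21, 0.0, -0.21], [0.02, 0.23, -0.09], [0.06, 0.11, 0.03]]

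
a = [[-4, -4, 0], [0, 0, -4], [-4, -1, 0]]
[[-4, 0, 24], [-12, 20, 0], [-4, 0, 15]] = a@[[1, 0, -3], [0, 0, -3], [3, -5, 0]]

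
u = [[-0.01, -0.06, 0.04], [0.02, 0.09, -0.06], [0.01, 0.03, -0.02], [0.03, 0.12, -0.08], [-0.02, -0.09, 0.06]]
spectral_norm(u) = 0.23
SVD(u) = [[-0.32, 0.69, 0.63], [0.48, -0.14, 0.4], [0.16, 0.55, -0.61], [0.64, 0.41, -0.03], [-0.48, 0.14, -0.26]] @ diag([0.22928219613457831, 0.0054474338641914075, 1.0008138483476848e-17]) @ [[0.19, 0.82, -0.54],  [0.98, -0.16, 0.1],  [-0.00, -0.55, -0.83]]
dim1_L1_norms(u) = [0.11, 0.17, 0.06, 0.23, 0.17]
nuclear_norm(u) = 0.23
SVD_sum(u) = [[-0.01, -0.06, 0.04], [0.02, 0.09, -0.06], [0.01, 0.03, -0.02], [0.03, 0.12, -0.08], [-0.02, -0.09, 0.06]] + [[0.0, -0.00, 0.0], [-0.0, 0.0, -0.00], [0.0, -0.00, 0.0], [0.00, -0.00, 0.0], [0.00, -0.00, 0.00]] + [[0.0,-0.00,-0.0], [0.0,-0.00,-0.00], [0.00,0.00,0.00], [0.00,0.00,0.00], [0.00,0.00,0.00]]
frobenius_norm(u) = 0.23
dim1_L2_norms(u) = [0.07, 0.11, 0.04, 0.15, 0.11]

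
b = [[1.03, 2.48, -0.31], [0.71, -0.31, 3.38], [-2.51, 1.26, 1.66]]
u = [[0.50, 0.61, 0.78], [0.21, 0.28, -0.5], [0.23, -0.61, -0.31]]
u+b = [[1.53, 3.09, 0.47], [0.92, -0.03, 2.88], [-2.28, 0.65, 1.35]]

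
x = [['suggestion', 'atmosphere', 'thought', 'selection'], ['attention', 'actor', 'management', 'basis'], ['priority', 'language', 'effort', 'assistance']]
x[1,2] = 'management'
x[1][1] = 'actor'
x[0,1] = 'atmosphere'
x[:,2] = ['thought', 'management', 'effort']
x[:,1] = ['atmosphere', 'actor', 'language']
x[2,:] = ['priority', 'language', 'effort', 'assistance']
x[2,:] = ['priority', 'language', 'effort', 'assistance']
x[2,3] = 'assistance'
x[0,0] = 'suggestion'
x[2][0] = 'priority'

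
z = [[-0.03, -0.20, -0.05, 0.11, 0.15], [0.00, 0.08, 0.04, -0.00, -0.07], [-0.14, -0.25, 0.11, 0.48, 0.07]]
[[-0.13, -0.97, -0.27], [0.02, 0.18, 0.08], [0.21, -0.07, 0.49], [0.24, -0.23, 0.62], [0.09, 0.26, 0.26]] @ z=[[0.04, 0.02, -0.06, -0.14, 0.03], [-0.01, -0.01, 0.02, 0.04, -0.00], [-0.07, -0.17, 0.04, 0.26, 0.07], [-0.09, -0.22, 0.05, 0.32, 0.1], [-0.04, -0.06, 0.03, 0.13, 0.01]]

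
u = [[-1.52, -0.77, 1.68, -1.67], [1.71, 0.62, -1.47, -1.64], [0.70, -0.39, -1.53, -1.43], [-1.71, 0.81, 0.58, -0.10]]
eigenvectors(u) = [[0.14+0.41j, (0.14-0.41j), (0.75+0j), (0.75-0j)], [0.73+0.00j, (0.73-0j), (-0.02+0.12j), -0.02-0.12j], [(0.13+0.29j), (0.13-0.29j), (0.26+0.24j), 0.26-0.24j], [(-0.1-0.41j), -0.10+0.41j, (0.55-0j), 0.55+0.00j]]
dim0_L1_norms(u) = [5.64, 2.59, 5.26, 4.84]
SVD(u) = [[-0.47, -0.82, 0.29, 0.17], [0.65, -0.37, -0.32, 0.58], [0.46, -0.43, 0.00, -0.78], [-0.38, -0.13, -0.90, -0.15]] @ diag([3.981338182501839, 2.695487855621295, 1.3567386973667857, 0.8189332108411217]) @ [[0.7, 0.07, -0.67, -0.23], [0.2, 0.17, -0.09, 0.96], [0.41, -0.85, 0.31, 0.10], [0.54, 0.49, 0.67, -0.14]]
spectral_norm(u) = 3.98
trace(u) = -2.53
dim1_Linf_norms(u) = [1.68, 1.71, 1.53, 1.71]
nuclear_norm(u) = 8.85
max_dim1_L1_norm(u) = 5.64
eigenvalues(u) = [(0.9+1.29j), (0.9-1.29j), (-2.16+0.42j), (-2.16-0.42j)]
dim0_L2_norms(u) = [2.94, 1.34, 2.77, 2.74]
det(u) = 11.92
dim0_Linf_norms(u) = [1.71, 0.81, 1.68, 1.67]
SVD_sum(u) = [[-1.32, -0.13, 1.25, 0.42],[1.83, 0.18, -1.74, -0.59],[1.28, 0.13, -1.22, -0.41],[-1.06, -0.11, 1.01, 0.34]] + [[-0.44, -0.38, 0.21, -2.11], [-0.2, -0.17, 0.09, -0.95], [-0.23, -0.2, 0.11, -1.11], [-0.07, -0.06, 0.03, -0.34]] + [[0.16, -0.33, 0.12, 0.04],[-0.18, 0.37, -0.14, -0.04],[0.00, -0.01, 0.0, 0.0],[-0.51, 1.04, -0.38, -0.12]] + [[0.08, 0.07, 0.1, -0.02],[0.26, 0.23, 0.32, -0.06],[-0.35, -0.32, -0.43, 0.09],[-0.07, -0.06, -0.08, 0.02]]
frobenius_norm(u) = 5.06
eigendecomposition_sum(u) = [[(0.18+0.29j), -0.39+0.31j, (0.19-0.16j), (-0.35-0.31j)], [0.57-0.13j, (0.28+0.79j), -0.15-0.40j, -0.69+0.39j], [0.16+0.20j, -0.26+0.25j, 0.13-0.13j, (-0.28-0.2j)], [(-0.15-0.3j), 0.40-0.26j, (-0.2+0.14j), (0.31+0.33j)]] + [[(0.18-0.29j), (-0.39-0.31j), (0.19+0.16j), -0.35+0.31j],[0.57+0.13j, 0.28-0.79j, (-0.15+0.4j), -0.69-0.39j],[0.16-0.20j, -0.26-0.25j, 0.13+0.13j, (-0.28+0.2j)],[-0.15+0.30j, 0.40+0.26j, -0.20-0.14j, 0.31-0.33j]] + [[(-0.94-1.63j), 0.00-0.21j, 0.65+3.50j, -0.49+0.85j], [(0.29-0.12j), (0.03+0j), (-0.58+0.03j), -0.13-0.10j], [(0.19-0.86j), (0.07-0.07j), -0.90+1.41j, (-0.44+0.14j)], [-0.71-1.20j, -0.15j, (0.49+2.59j), -0.36+0.63j]] + [[-0.94+1.63j, 0.00+0.21j, 0.65-3.50j, (-0.49-0.85j)],[(0.29+0.12j), 0.03-0.00j, (-0.58-0.03j), -0.13+0.10j],[0.19+0.86j, (0.07+0.07j), (-0.9-1.41j), -0.44-0.14j],[(-0.71+1.2j), 0.00+0.15j, (0.49-2.59j), (-0.36-0.63j)]]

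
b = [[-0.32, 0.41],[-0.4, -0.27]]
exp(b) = [[0.67, 0.3],  [-0.29, 0.70]]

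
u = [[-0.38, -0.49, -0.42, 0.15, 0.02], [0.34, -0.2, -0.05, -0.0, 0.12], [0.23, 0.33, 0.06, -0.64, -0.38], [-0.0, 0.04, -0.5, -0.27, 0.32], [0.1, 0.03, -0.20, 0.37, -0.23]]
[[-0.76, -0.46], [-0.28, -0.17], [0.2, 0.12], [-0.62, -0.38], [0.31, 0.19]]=u @ [[0.13, 0.08], [1.12, 0.68], [0.6, 0.37], [0.7, 0.43], [-0.56, -0.34]]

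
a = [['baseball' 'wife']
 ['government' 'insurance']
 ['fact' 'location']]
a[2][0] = 'fact'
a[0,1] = 'wife'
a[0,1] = 'wife'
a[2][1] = 'location'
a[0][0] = 'baseball'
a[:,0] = ['baseball', 'government', 'fact']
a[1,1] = 'insurance'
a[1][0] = 'government'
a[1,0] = 'government'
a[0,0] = 'baseball'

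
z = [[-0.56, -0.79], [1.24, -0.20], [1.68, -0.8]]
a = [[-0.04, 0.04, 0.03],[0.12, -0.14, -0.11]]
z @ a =[[-0.07, 0.09, 0.07], [-0.07, 0.08, 0.06], [-0.16, 0.18, 0.14]]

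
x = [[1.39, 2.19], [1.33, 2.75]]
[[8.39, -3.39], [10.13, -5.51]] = x @ [[0.98, 3.03], [3.21, -3.47]]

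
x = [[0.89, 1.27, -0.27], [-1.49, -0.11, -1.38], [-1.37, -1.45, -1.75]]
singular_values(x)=[3.36, 1.4, 0.65]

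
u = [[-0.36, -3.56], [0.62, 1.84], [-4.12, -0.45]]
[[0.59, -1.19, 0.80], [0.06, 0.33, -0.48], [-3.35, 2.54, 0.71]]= u @ [[0.84,-0.66,-0.15], [-0.25,0.4,-0.21]]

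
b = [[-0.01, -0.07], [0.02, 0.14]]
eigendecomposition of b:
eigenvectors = [[-0.99, 0.45],[0.14, -0.89]]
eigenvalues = [0.0, 0.13]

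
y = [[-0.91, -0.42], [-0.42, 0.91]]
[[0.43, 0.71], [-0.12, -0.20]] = y @ [[-0.34,-0.56], [-0.29,-0.48]]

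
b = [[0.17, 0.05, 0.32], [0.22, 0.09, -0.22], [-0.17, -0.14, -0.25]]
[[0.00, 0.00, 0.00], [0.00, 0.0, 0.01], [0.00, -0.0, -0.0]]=b@ [[0.02, 0.01, 0.03], [-0.03, -0.01, -0.00], [-0.00, -0.00, -0.01]]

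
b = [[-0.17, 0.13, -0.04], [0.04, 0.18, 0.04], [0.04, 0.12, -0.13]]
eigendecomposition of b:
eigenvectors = [[(0.27+0j), -0.82+0.00j, (-0.82-0j)], [0.90+0.00j, 0.06-0.05j, 0.06+0.05j], [(0.35+0j), 0.33+0.47j, 0.33-0.47j]]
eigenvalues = [(0.21+0j), (-0.16+0.03j), (-0.16-0.03j)]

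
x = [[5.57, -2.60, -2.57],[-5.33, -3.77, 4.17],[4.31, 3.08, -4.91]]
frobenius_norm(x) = 12.51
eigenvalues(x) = [5.98, -7.97, -1.12]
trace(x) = -3.11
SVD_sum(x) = [[3.72, 1.41, -2.98], [-5.65, -2.14, 4.54], [5.27, 2.0, -4.23]] + [[1.85, -4.01, 0.41], [0.66, -1.42, 0.15], [-0.60, 1.30, -0.13]] + [[0.00, 0.0, 0.0], [-0.33, -0.21, -0.51], [-0.36, -0.22, -0.55]]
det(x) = 53.31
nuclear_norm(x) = 17.33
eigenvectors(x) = [[-0.89, 0.0, 0.45], [0.38, 0.70, 0.37], [-0.24, -0.71, 0.81]]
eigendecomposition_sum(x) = [[5.64, -2.19, -2.17], [-2.42, 0.94, 0.93], [1.55, -0.6, -0.59]] + [[-0.0, -0.0, 0.00], [-2.86, -4.38, 3.57], [2.88, 4.41, -3.59]] + [[-0.06, -0.41, -0.41], [-0.05, -0.33, -0.33], [-0.11, -0.73, -0.73]]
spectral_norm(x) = 11.47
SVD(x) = [[-0.43, -0.90, -0.00], [0.66, -0.32, 0.68], [-0.61, 0.29, 0.73]] @ diag([11.46526208398371, 4.92203703605959, 0.9446781257249769]) @ [[-0.75, -0.28, 0.6], [-0.42, 0.9, -0.09], [-0.52, -0.32, -0.79]]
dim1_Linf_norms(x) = [5.57, 5.33, 4.91]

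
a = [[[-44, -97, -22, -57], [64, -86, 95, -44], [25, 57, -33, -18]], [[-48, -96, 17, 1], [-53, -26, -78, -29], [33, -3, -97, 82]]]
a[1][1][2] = -78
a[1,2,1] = -3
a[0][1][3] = -44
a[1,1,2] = -78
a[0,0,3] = -57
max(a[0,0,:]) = -22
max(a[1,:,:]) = 82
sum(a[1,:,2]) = -158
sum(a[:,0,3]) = -56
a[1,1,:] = [-53, -26, -78, -29]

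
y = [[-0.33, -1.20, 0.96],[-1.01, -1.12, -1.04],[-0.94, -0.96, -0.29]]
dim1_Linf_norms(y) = [1.2, 1.12, 0.96]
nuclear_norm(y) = 4.01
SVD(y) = [[-0.38, 0.89, -0.25], [-0.72, -0.45, -0.52], [-0.58, -0.02, 0.82]] @ diag([2.3606721205706656, 1.4504400001515316, 0.1983707264714687]) @ [[0.59, 0.77, 0.24],[0.12, -0.38, 0.92],[-0.80, 0.51, 0.32]]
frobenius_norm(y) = 2.78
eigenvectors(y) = [[0.25+0.00j,  (0.78+0j),  0.78-0.00j], [0.80+0.00j,  -0.49-0.07j,  -0.49+0.07j], [0.54+0.00j,  (-0.18+0.34j),  -0.18-0.34j]]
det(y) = -0.68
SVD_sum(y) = [[-0.53, -0.69, -0.21], [-1.01, -1.31, -0.4], [-0.81, -1.05, -0.32]] + [[0.16, -0.49, 1.19], [-0.08, 0.25, -0.61], [-0.00, 0.01, -0.02]] + [[0.04, -0.03, -0.02], [0.08, -0.05, -0.03], [-0.13, 0.08, 0.05]]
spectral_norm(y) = 2.36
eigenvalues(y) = [(-2.13+0j), (0.2+0.53j), (0.2-0.53j)]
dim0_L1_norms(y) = [2.28, 3.28, 2.29]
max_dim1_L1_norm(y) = 3.17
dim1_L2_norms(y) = [1.57, 1.83, 1.37]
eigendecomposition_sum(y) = [[(-0.32+0j), (-0.48+0j), (-0.1-0j)], [(-1.06+0j), (-1.58+0j), -0.34-0.00j], [(-0.72+0j), (-1.07+0j), -0.23-0.00j]] + [[-0.00+0.26j, -0.36+0.06j, 0.53-0.21j],  [(0.03-0.16j), (0.23-0.01j), (-0.35+0.08j)],  [(-0.11-0.06j), 0.05-0.17j, -0.03+0.28j]] + [[(-0-0.26j),  (-0.36-0.06j),  (0.53+0.21j)],[0.03+0.16j,  0.23+0.01j,  (-0.35-0.08j)],[-0.11+0.06j,  (0.05+0.17j),  (-0.03-0.28j)]]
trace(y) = -1.74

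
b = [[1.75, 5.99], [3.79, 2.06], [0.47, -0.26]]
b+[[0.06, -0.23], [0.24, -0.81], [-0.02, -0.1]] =[[1.81, 5.76], [4.03, 1.25], [0.45, -0.36]]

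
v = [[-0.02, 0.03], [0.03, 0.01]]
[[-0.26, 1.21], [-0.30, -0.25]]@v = [[0.04,0.00],  [-0.0,-0.01]]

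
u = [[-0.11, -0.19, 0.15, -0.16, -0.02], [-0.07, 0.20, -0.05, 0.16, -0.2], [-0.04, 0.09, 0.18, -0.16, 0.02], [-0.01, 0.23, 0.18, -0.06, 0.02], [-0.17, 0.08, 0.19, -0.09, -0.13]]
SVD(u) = [[-0.38, 0.54, 0.46, -0.27, -0.53], [0.02, -0.76, 0.46, 0.11, -0.45], [-0.52, 0.05, -0.31, 0.76, -0.23], [-0.48, -0.32, -0.55, -0.58, -0.18], [-0.60, -0.15, 0.43, -0.03, 0.66]] @ diag([0.4735096184771671, 0.4161508484904268, 0.25488890447015594, 0.03221787999360738, 0.014169230643436547]) @ [[0.35, -0.27, -0.74, 0.48, 0.13], [0.05, -0.81, 0.1, -0.44, 0.37], [-0.54, -0.45, -0.10, 0.17, -0.68], [0.07, 0.2, -0.57, -0.74, -0.29], [-0.76, 0.16, -0.32, 0.01, 0.55]]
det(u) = -0.00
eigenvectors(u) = [[(-0.53+0j), -0.07-0.01j, (-0.07+0.01j), -0.76+0.00j, (0.5+0j)], [-0.46+0.00j, (0.23-0.15j), 0.23+0.15j, 0.18+0.00j, -0.67+0.00j], [0.22+0.00j, -0.51-0.28j, -0.51+0.28j, -0.31+0.00j, -0.06+0.00j], [(0.39+0j), -0.68+0.00j, (-0.68-0j), 0.05+0.00j, -0.49+0.00j], [(-0.56+0j), (-0.26-0.22j), (-0.26+0.22j), (0.54+0j), (-0.25+0j)]]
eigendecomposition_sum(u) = [[(-0.11+0j), (-0.03-0j), 0.09-0.00j, -0.03+0.00j, -0.09+0.00j], [(-0.09+0j), -0.03-0.00j, 0.08-0.00j, (-0.03+0j), -0.08+0.00j], [0.05-0.00j, 0.01+0.00j, (-0.04+0j), (0.01-0j), (0.04-0j)], [(0.08-0j), (0.02+0j), -0.07+0.00j, (0.02-0j), (0.06-0j)], [-0.11+0.00j, (-0.03-0j), (0.09-0j), -0.03+0.00j, -0.09+0.00j]] + [[(-0+0j), -0j, 0.01+0.00j, -0.01+0.00j, 0j],[(0.01-0.02j), 0.01j, (-0.04+0.03j), (0.02-0.04j), (-0.01-0.01j)],[(-0.04-0j), 0.03-0.01j, (0.11+0.05j), -0.09-0.00j, (-0+0.03j)],[-0.05+0.02j, 0.02-0.03j, 0.14-0.01j, (-0.1+0.05j), 0.02+0.03j],[(-0.03-0.01j), 0.02-0.01j, 0.06+0.04j, -0.05-0.01j, (-0+0.02j)]] + [[-0.00-0.00j, 0j, (0.01-0j), -0.01-0.00j, -0j],[(0.01+0.02j), 0.00-0.01j, -0.04-0.03j, 0.02+0.04j, -0.01+0.01j],[-0.04+0.00j, (0.03+0.01j), 0.11-0.05j, -0.09+0.00j, (-0-0.03j)],[(-0.05-0.02j), (0.02+0.03j), (0.14+0.01j), -0.10-0.05j, (0.02-0.03j)],[-0.03+0.01j, (0.02+0.01j), (0.06-0.04j), -0.05+0.01j, -0.00-0.02j]] + [[(0.01-0j), (0.01+0j), (0.01+0j), -0j, -0.01-0.00j], [(-0+0j), (-0-0j), (-0-0j), -0.00+0.00j, 0j], [-0j, 0.00+0.00j, 0.00+0.00j, -0j, (-0.01-0j)], [(-0+0j), -0.00-0.00j, -0.00-0.00j, (-0+0j), 0j], [(-0.01+0j), -0.01-0.00j, -0.00-0.00j, -0.00+0.00j, (0.01+0j)]] + [[-0.00+0.00j, -0.17-0.00j, (0.03+0j), (-0.11-0j), 0.08+0.00j], [0.00-0.00j, (0.23+0j), -0.04-0.00j, (0.15+0j), -0.10-0.00j], [-0j, (0.02+0j), (-0-0j), (0.01+0j), (-0.01-0j)], [0.00-0.00j, 0.17+0.00j, -0.03-0.00j, 0.11+0.00j, (-0.08-0j)], [0.00-0.00j, 0.09+0.00j, -0.01-0.00j, 0.05+0.00j, (-0.04-0j)]]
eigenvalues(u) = [(-0.24+0j), 0.13j, -0.13j, (0.02+0j), (0.29+0j)]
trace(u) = 0.08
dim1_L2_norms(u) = [0.31, 0.34, 0.26, 0.3, 0.31]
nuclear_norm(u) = 1.19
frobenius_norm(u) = 0.68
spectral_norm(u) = 0.47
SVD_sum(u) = [[-0.06, 0.05, 0.13, -0.09, -0.02], [0.0, -0.0, -0.01, 0.0, 0.0], [-0.09, 0.07, 0.18, -0.12, -0.03], [-0.08, 0.06, 0.17, -0.11, -0.03], [-0.1, 0.08, 0.21, -0.14, -0.04]] + [[0.01, -0.18, 0.02, -0.1, 0.08],[-0.02, 0.26, -0.03, 0.14, -0.12],[0.0, -0.02, 0.0, -0.01, 0.01],[-0.01, 0.11, -0.01, 0.06, -0.05],[-0.0, 0.05, -0.01, 0.03, -0.02]] + [[-0.06, -0.05, -0.01, 0.02, -0.08], [-0.06, -0.05, -0.01, 0.02, -0.08], [0.04, 0.03, 0.01, -0.01, 0.05], [0.08, 0.06, 0.01, -0.02, 0.10], [-0.06, -0.05, -0.01, 0.02, -0.08]] + [[-0.0, -0.0, 0.0, 0.01, 0.00], [0.00, 0.00, -0.00, -0.0, -0.00], [0.00, 0.00, -0.01, -0.02, -0.01], [-0.0, -0.00, 0.01, 0.01, 0.01], [-0.0, -0.0, 0.00, 0.0, 0.0]] + [[0.01, -0.0, 0.0, -0.0, -0.00], [0.0, -0.00, 0.00, -0.00, -0.0], [0.0, -0.00, 0.00, -0.00, -0.0], [0.00, -0.00, 0.00, -0.0, -0.0], [-0.01, 0.0, -0.00, 0.0, 0.01]]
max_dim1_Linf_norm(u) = 0.23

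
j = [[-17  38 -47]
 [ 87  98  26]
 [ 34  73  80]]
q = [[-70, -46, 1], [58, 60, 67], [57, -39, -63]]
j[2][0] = 34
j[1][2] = 26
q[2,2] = -63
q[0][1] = -46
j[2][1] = 73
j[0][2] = -47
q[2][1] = -39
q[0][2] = 1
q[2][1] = -39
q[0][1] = -46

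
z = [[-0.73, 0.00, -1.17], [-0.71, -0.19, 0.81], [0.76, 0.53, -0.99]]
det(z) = 0.45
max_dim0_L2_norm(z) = 1.73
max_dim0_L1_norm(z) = 2.97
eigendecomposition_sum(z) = [[(-0.37+0.62j), 0.03+0.30j, -0.56-0.44j], [(-0.34-0.29j), -0.19-0.01j, 0.33-0.30j], [(0.38+0.47j), 0.24+0.06j, -0.51+0.32j]] + [[(-0.37-0.62j), 0.03-0.30j, -0.56+0.44j], [(-0.34+0.29j), (-0.19+0.01j), (0.33+0.3j)], [0.38-0.47j, 0.24-0.06j, -0.51-0.32j]] + [[0.01+0.00j, (-0.06+0j), -0.04-0.00j], [(-0.02-0j), 0.18-0.00j, (0.14+0j)], [-0.01-0.00j, (0.05-0j), 0.04+0.00j]]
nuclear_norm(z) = 3.27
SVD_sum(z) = [[0.27, 0.21, -0.75], [-0.33, -0.26, 0.92], [0.42, 0.33, -1.17]] + [[-1.0, -0.21, -0.42],[-0.34, -0.07, -0.14],[0.38, 0.08, 0.16]] + [[0.00, -0.0, -0.00], [-0.04, 0.14, 0.03], [-0.03, 0.12, 0.02]]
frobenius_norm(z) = 2.22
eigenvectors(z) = [[0.69+0.00j, 0.69-0.00j, -0.28+0.00j], [(-0.07+0.43j), (-0.07-0.43j), (0.93+0j)], [(0.2-0.54j), 0.20+0.54j, (0.23+0j)]]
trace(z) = -1.91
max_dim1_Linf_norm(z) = 1.17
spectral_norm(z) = 1.84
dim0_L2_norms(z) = [1.27, 0.56, 1.73]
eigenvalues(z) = [(-1.07+0.92j), (-1.07-0.92j), (0.22+0j)]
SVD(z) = [[0.45, 0.89, -0.03], [-0.55, 0.30, 0.78], [0.7, -0.34, 0.63]] @ diag([1.8352202642212565, 1.2368581649447357, 0.1971001309010251]) @ [[0.33, 0.26, -0.91],[-0.91, -0.19, -0.38],[-0.27, 0.95, 0.17]]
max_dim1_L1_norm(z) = 2.28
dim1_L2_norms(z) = [1.38, 1.09, 1.36]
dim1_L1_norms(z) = [1.9, 1.71, 2.28]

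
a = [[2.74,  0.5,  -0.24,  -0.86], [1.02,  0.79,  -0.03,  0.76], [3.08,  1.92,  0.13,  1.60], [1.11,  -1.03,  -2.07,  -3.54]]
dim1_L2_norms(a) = [2.92, 1.5, 3.97, 4.37]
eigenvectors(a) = [[-0.61+0.00j, 0.14+0.04j, 0.14-0.04j, 0.27+0.00j], [(-0.23+0j), (-0.26-0.14j), (-0.26+0.14j), -0.81+0.00j], [(-0.74+0j), -0.55-0.26j, -0.55+0.26j, (-0.25+0j)], [(0.17+0j), (0.72+0j), (0.72-0j), 0.47+0.00j]]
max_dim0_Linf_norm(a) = 3.54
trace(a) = 0.12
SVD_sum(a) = [[0.48, 0.46, 0.25, 0.65], [0.70, 0.67, 0.36, 0.94], [1.79, 1.71, 0.92, 2.41], [-1.43, -1.37, -0.73, -1.93]] + [[2.14, 0.21, -0.92, -1.38], [0.38, 0.04, -0.17, -0.25], [1.35, 0.13, -0.58, -0.87], [2.6, 0.25, -1.12, -1.68]] + [[0.12, -0.17, 0.43, -0.13], [-0.06, 0.09, -0.22, 0.07], [-0.06, 0.08, -0.2, 0.06], [-0.06, 0.09, -0.22, 0.07]] + [[0.00,-0.00,-0.00,0.0], [0.0,-0.0,-0.00,0.00], [-0.0,0.00,0.00,-0.00], [-0.0,0.00,0.0,-0.0]]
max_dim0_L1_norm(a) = 7.95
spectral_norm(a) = 4.88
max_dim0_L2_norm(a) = 4.39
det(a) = -0.01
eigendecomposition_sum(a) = [[(2.57+0j), 0.72+0.00j, (-0.03+0j), (-0.27+0j)], [(0.95+0j), (0.27+0j), -0.01+0.00j, (-0.1+0j)], [(3.13+0j), 0.88+0.00j, (-0.04+0j), (-0.33+0j)], [(-0.72+0j), (-0.2+0j), (0.01-0j), (0.07-0j)]] + [[0.08+0.41j,-0.11+0.09j,-0.10-0.44j,(-0.3-0.32j)], [(0.03-0.85j),(0.26-0.12j),-0.01+0.91j,0.43+0.77j], [-0.03-1.74j,0.52-0.28j,(0.08+1.86j),0.96+1.52j], [(0.91+1.85j),(-0.41+0.57j),-1.04-1.95j,-1.81-1.14j]] + [[0.08-0.41j, -0.11-0.09j, -0.10+0.44j, -0.30+0.32j], [0.03+0.85j, 0.26+0.12j, (-0.01-0.91j), (0.43-0.77j)], [-0.03+1.74j, (0.52+0.28j), 0.08-1.86j, (0.96-1.52j)], [(0.91-1.85j), (-0.41-0.57j), -1.04+1.95j, (-1.81+1.14j)]] + [[-0j,-0j,-0.00+0.00j,(-0+0j)],[-0.00+0.00j,-0.00+0.00j,0.00-0.00j,0.00-0.00j],[(-0+0j),(-0+0j),0.00-0.00j,-0j],[-0j,0.00-0.00j,(-0+0j),-0.00+0.00j]]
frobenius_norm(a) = 6.76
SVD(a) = [[-0.20,  0.59,  0.76,  0.20], [-0.29,  0.11,  -0.39,  0.87], [-0.73,  0.37,  -0.36,  -0.45], [0.59,  0.71,  -0.38,  -0.06]] @ diag([4.878252984423334, 4.629156774085412, 0.6561666070706258, 0.0008744537861253826]) @ [[-0.50, -0.48, -0.26, -0.67], [0.79, 0.08, -0.34, -0.51], [0.24, -0.34, 0.87, -0.26], [0.27, -0.81, -0.25, 0.46]]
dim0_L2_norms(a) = [4.39, 2.37, 2.09, 4.05]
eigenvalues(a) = [(2.87+0j), (-1.38+1.01j), (-1.38-1.01j), (-0+0j)]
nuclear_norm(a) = 10.16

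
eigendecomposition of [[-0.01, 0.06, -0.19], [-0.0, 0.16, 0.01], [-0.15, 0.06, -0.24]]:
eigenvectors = [[-0.51, -0.91, -0.30], [0.02, -0.05, -0.95], [-0.86, 0.42, -0.03]]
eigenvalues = [-0.33, 0.08, 0.16]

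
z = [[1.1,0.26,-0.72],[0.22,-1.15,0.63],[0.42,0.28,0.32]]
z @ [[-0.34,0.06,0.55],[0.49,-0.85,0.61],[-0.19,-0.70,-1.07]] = [[-0.11,  0.35,  1.53],[-0.76,  0.55,  -1.25],[-0.07,  -0.44,  0.06]]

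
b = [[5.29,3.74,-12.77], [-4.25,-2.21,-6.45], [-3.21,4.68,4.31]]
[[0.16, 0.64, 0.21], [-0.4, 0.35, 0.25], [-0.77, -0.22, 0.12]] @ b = [[-2.55, 0.17, -5.27], [-4.41, -1.10, 3.93], [-3.52, -1.83, 11.77]]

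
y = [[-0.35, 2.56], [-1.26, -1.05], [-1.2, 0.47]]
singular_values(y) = [2.81, 1.77]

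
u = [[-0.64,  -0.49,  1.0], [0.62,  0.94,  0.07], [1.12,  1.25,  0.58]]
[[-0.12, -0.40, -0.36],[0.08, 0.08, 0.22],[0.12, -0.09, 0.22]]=u @ [[0.12, -0.06, 0.09],  [0.01, 0.15, 0.19],  [-0.04, -0.36, -0.21]]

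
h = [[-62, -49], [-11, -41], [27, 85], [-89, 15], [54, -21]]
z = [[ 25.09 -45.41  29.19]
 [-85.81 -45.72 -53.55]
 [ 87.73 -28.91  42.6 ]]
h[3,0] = -89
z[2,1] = -28.91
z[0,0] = 25.09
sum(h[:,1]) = -11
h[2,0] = 27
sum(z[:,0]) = 27.010000000000005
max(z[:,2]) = 42.6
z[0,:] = [25.09, -45.41, 29.19]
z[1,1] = -45.72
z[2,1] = -28.91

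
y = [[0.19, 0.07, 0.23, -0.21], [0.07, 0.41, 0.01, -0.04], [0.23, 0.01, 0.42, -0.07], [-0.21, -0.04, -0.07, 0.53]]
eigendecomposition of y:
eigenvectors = [[0.86, -0.49, -0.12, 0.10], [-0.11, -0.20, 0.63, 0.74], [-0.42, -0.50, -0.66, 0.36], [0.28, 0.68, -0.39, 0.55]]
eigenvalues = [0.0, 0.74, 0.41, 0.39]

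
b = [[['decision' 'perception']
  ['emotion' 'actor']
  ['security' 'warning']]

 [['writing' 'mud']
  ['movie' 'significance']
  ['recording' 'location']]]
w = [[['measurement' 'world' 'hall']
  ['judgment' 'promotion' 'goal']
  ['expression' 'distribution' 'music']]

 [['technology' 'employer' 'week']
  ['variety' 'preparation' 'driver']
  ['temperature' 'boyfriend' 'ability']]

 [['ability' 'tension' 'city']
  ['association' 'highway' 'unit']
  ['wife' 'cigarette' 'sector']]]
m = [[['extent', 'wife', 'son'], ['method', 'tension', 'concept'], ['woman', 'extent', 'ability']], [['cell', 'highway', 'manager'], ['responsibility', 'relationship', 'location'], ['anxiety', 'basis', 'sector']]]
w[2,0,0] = 'ability'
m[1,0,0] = 'cell'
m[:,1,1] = ['tension', 'relationship']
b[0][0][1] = 'perception'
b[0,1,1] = 'actor'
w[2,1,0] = 'association'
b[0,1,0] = 'emotion'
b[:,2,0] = ['security', 'recording']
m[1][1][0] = 'responsibility'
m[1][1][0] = 'responsibility'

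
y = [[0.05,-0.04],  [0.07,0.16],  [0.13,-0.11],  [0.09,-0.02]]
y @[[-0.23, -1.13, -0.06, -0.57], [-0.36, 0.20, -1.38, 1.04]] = [[0.00, -0.06, 0.05, -0.07], [-0.07, -0.05, -0.22, 0.13], [0.01, -0.17, 0.14, -0.19], [-0.01, -0.11, 0.02, -0.07]]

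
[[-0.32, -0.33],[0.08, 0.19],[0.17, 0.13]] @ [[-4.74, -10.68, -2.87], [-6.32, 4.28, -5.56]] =[[3.60, 2.01, 2.75],[-1.58, -0.04, -1.29],[-1.63, -1.26, -1.21]]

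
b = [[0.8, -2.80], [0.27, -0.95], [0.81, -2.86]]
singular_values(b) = [4.28, 0.0]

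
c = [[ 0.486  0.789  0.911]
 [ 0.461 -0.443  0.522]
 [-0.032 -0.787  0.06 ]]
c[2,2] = 0.06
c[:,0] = [0.486, 0.461, -0.032]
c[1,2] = 0.522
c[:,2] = [0.911, 0.522, 0.06]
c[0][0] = 0.486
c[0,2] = 0.911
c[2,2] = 0.06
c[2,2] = 0.06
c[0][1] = 0.789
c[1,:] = [0.461, -0.443, 0.522]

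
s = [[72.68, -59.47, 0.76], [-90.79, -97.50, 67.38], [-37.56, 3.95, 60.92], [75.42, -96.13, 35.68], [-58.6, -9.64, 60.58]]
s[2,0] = -37.56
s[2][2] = 60.92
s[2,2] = 60.92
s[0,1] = -59.47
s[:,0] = [72.68, -90.79, -37.56, 75.42, -58.6]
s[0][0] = 72.68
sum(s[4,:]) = -7.660000000000011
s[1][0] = -90.79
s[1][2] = 67.38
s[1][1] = -97.5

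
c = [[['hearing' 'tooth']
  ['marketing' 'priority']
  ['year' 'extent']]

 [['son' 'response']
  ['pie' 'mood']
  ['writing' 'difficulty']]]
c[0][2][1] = 'extent'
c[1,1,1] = 'mood'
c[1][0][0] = 'son'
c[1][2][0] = 'writing'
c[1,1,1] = 'mood'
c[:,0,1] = ['tooth', 'response']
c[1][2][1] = 'difficulty'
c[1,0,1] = 'response'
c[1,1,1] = 'mood'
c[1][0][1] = 'response'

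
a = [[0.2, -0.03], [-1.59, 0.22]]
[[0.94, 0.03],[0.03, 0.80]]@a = [[0.14,-0.02], [-1.27,0.18]]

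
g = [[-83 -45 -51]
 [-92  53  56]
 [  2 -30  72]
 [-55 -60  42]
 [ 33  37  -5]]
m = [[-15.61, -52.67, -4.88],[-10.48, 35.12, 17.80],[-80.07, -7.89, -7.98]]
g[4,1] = 37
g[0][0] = -83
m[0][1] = -52.67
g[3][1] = -60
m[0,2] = -4.88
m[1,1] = 35.12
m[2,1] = -7.89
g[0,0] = -83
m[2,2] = -7.98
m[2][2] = -7.98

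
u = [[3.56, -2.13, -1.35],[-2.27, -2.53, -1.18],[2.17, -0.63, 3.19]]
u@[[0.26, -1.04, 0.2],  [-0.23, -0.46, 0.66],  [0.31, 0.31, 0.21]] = [[1.0, -3.14, -0.98], [-0.37, 3.16, -2.37], [1.70, -0.98, 0.69]]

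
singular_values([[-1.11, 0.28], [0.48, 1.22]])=[1.34, 1.11]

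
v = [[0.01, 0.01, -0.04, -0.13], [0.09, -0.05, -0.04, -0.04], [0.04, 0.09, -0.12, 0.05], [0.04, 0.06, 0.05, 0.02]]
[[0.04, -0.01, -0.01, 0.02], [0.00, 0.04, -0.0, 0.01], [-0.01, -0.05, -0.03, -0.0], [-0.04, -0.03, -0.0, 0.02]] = v @ [[-0.28, 0.16, -0.05, 0.12], [-0.19, -0.59, -0.16, 0.16], [-0.24, 0.06, 0.14, 0.11], [-0.26, 0.04, 0.03, -0.20]]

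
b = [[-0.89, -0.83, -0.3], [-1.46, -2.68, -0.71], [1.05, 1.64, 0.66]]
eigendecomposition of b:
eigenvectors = [[0.29, 0.85, -0.14], [0.83, -0.53, -0.17], [-0.48, -0.03, 0.98]]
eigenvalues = [-2.77, -0.37, 0.23]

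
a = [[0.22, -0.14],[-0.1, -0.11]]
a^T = [[0.22, -0.1], [-0.14, -0.11]]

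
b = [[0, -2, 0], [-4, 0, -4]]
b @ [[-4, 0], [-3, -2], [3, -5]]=[[6, 4], [4, 20]]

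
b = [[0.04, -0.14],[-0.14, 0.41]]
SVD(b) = [[-0.32, 0.95], [0.95, 0.32]] @ diag([0.45700215516240356, 0.007002155162403616]) @ [[-0.32, 0.95], [-0.95, -0.32]]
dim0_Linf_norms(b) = [0.14, 0.41]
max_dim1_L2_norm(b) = 0.43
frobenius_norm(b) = 0.46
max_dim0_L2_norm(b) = 0.43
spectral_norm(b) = 0.46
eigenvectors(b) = [[-0.95, 0.32], [-0.32, -0.95]]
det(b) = -0.00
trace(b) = 0.45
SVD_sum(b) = [[0.05, -0.14], [-0.14, 0.41]] + [[-0.01, -0.00], [-0.0, -0.00]]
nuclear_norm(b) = 0.46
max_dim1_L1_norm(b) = 0.55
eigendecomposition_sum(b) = [[-0.01, -0.0], [-0.0, -0.0]] + [[0.05,  -0.14], [-0.14,  0.41]]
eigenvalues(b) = [-0.01, 0.46]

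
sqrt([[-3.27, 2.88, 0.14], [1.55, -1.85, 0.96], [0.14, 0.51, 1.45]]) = [[0.03+1.67j, 0.07-0.98j, (0.29-0.04j)], [(0.04-0.53j), (0.1+1.19j), (0.45-0.32j)], [0.12-0.05j, (0.26-0.17j), (1.17+0.08j)]]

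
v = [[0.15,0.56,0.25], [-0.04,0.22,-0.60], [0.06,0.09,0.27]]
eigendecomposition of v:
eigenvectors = [[(0.97+0j), 0.80+0.00j, (0.8-0j)],[(-0.21+0j), 0.17+0.52j, (0.17-0.52j)],[-0.14+0.00j, (0.18-0.17j), (0.18+0.17j)]]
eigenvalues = [(-0.01+0j), (0.32+0.31j), (0.32-0.31j)]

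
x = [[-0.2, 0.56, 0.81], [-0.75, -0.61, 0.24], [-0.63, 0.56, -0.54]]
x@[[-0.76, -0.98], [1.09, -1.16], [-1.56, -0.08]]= [[-0.50, -0.52], [-0.47, 1.42], [1.93, 0.01]]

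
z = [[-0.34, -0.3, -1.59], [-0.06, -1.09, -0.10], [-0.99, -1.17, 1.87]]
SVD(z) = [[-0.44, 0.74, -0.51],[0.13, 0.62, 0.77],[0.89, 0.27, -0.37]] @ diag([2.6757171480824926, 1.5195936813098754, 0.5591715185704619]) @ [[-0.27, -0.39, 0.88],  [-0.37, -0.8, -0.47],  [0.89, -0.45, 0.08]]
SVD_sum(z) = [[0.33, 0.46, -1.04], [-0.10, -0.14, 0.31], [-0.65, -0.93, 2.08]] + [[-0.41,-0.89,-0.53],[-0.35,-0.75,-0.45],[-0.15,-0.33,-0.2]] + [[-0.26, 0.13, -0.02],[0.38, -0.2, 0.03],[-0.19, 0.09, -0.02]]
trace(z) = 0.44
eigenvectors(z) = [[-0.49, 0.94, -0.81], [-0.02, -0.22, -0.42], [0.87, 0.26, -0.41]]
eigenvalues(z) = [2.45, -0.71, -1.3]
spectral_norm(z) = 2.68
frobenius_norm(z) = 3.13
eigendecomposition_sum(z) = [[0.4, 0.35, -1.16], [0.01, 0.01, -0.04], [-0.71, -0.61, 2.04]] + [[-0.42,  1.01,  -0.22], [0.1,  -0.23,  0.05], [-0.12,  0.28,  -0.06]] + [[-0.32, -1.66, -0.22], [-0.17, -0.87, -0.11], [-0.16, -0.84, -0.11]]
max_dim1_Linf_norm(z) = 1.87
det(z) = 2.27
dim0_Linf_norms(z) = [0.99, 1.17, 1.87]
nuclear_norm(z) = 4.75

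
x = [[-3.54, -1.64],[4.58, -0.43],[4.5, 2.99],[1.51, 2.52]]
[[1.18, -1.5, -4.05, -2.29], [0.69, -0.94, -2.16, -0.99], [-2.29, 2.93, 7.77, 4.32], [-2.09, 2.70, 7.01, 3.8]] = x@[[0.07, -0.10, -0.2, -0.07],[-0.87, 1.13, 2.9, 1.55]]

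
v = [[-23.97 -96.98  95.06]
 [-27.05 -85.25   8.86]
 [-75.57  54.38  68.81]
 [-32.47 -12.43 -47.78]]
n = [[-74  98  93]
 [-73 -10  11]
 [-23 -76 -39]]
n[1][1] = -10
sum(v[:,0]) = -159.06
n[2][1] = -76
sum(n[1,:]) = -72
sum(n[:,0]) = -170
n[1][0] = -73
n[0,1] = 98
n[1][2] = 11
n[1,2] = 11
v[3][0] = -32.47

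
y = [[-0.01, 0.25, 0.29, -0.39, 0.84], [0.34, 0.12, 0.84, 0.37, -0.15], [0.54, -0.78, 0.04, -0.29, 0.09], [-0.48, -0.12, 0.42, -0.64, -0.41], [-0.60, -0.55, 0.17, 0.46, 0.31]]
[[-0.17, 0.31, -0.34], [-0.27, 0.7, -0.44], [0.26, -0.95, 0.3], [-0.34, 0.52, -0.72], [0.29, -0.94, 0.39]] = y @ [[0.04, 0.03, 0.13], [-0.39, 1.36, -0.50], [-0.36, 0.70, -0.69], [0.24, -0.35, 0.52], [0.15, -0.44, 0.23]]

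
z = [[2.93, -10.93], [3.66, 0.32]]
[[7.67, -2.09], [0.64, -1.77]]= z@[[0.23, -0.49], [-0.64, 0.06]]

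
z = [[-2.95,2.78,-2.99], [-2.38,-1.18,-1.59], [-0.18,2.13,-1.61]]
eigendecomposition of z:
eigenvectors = [[0.70+0.00j,0.70-0.00j,(-0.58+0j)], [(0.36+0.49j),(0.36-0.49j),(0.31+0j)], [0.25-0.28j,0.25+0.28j,0.75+0.00j]]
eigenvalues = [(-2.58+3.15j), (-2.58-3.15j), (-0.58+0j)]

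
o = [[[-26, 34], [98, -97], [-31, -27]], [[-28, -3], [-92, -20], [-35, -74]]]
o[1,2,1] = -74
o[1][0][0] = -28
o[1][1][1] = -20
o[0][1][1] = -97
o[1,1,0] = -92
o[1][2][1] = -74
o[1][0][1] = -3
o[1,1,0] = -92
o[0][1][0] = 98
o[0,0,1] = 34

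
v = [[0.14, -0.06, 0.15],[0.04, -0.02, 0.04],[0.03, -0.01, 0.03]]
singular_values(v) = [0.23, 0.0, 0.0]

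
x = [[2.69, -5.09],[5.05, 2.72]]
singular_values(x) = [5.77, 5.72]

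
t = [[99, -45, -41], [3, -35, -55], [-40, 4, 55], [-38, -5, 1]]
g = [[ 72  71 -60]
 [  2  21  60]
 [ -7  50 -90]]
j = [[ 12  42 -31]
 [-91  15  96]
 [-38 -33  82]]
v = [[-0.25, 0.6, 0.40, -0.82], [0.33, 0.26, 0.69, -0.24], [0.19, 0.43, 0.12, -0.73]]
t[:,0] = [99, 3, -40, -38]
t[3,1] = -5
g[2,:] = [-7, 50, -90]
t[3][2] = 1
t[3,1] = -5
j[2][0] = -38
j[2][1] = -33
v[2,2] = 0.121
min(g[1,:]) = 2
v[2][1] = 0.426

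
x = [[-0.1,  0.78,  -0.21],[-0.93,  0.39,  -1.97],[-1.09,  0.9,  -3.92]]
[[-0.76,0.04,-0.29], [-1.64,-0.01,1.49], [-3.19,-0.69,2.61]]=x @ [[0.22,-0.9,-0.38],[-0.79,0.06,-0.61],[0.57,0.44,-0.70]]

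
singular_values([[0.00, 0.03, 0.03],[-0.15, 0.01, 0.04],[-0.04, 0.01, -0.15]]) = [0.16, 0.16, 0.03]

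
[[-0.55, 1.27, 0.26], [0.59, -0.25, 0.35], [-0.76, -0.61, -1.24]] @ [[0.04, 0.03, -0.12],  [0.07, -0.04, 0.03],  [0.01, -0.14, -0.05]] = [[0.07, -0.10, 0.09], [0.01, -0.02, -0.10], [-0.09, 0.18, 0.13]]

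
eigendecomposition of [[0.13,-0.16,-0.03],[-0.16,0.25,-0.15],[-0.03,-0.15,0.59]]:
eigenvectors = [[-0.77, -0.63, 0.06], [-0.60, 0.70, -0.37], [-0.19, 0.33, 0.93]]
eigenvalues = [-0.0, 0.32, 0.65]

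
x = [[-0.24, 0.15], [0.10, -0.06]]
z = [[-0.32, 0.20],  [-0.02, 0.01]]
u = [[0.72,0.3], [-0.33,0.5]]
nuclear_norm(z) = 0.38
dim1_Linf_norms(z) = [0.32, 0.02]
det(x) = -0.00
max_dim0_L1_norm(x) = 0.34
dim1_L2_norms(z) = [0.38, 0.02]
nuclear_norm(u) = 1.37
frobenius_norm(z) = 0.38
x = u @ z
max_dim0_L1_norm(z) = 0.34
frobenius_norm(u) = 0.98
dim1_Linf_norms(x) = [0.24, 0.1]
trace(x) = -0.30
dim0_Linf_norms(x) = [0.24, 0.15]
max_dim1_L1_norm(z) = 0.52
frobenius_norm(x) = 0.31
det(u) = 0.46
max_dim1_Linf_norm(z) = 0.32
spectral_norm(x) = 0.31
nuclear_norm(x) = 0.31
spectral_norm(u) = 0.80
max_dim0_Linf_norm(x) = 0.24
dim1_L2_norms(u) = [0.78, 0.6]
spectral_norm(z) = 0.38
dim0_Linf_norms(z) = [0.32, 0.2]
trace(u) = 1.22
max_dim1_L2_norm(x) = 0.28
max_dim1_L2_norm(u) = 0.78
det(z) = 0.00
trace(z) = -0.31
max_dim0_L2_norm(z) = 0.32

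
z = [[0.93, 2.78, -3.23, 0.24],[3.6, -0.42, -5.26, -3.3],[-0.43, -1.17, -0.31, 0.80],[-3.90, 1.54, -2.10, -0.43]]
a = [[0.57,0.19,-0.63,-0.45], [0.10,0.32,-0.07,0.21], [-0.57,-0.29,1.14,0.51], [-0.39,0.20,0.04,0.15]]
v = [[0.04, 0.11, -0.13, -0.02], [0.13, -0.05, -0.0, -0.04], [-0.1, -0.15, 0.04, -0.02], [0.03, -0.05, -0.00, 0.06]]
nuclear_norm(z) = 16.90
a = v @ z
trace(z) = -0.23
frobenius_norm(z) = 9.76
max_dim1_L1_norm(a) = 2.51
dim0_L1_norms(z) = [8.86, 5.91, 10.9, 4.77]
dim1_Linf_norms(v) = [0.13, 0.13, 0.15, 0.06]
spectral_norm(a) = 1.72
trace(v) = 0.09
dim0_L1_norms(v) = [0.3, 0.36, 0.17, 0.14]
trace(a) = 2.18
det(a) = -0.03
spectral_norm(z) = 7.75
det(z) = -143.37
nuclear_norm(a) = 2.64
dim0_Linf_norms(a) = [0.57, 0.32, 1.14, 0.51]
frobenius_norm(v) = 0.31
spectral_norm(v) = 0.24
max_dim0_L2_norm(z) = 6.53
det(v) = 0.00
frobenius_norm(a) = 1.82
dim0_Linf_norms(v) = [0.13, 0.15, 0.13, 0.06]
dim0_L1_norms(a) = [1.63, 1.0, 1.88, 1.32]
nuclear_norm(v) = 0.55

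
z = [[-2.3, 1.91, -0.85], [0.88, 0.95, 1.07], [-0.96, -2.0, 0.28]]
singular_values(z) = [3.21, 2.52, 0.89]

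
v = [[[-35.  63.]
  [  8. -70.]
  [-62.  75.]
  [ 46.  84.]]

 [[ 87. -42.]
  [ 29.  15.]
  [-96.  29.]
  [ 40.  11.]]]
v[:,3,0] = [46.0, 40.0]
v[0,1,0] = 8.0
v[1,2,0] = -96.0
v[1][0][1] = -42.0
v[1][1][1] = 15.0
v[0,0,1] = 63.0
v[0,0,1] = 63.0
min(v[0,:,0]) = -62.0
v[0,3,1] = 84.0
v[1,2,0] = -96.0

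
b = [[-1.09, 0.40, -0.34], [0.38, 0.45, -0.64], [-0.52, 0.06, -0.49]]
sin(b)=[[-0.80,0.32,-0.27],[0.37,0.42,-0.61],[-0.34,0.02,-0.44]]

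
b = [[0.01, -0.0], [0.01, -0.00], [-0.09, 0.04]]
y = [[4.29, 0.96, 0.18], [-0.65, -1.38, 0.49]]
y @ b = [[0.04, 0.01], [-0.06, 0.02]]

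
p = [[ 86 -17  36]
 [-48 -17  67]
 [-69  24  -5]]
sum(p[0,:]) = 105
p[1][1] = -17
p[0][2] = 36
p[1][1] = -17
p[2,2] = -5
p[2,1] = 24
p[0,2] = 36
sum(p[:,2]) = 98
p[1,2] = 67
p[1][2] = 67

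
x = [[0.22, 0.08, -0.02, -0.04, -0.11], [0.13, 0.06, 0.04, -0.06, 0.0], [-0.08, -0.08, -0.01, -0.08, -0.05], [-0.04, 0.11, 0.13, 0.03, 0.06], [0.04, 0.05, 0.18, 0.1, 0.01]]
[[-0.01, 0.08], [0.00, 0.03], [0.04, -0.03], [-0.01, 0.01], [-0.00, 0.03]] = x@[[-0.02,0.17], [-0.25,0.28], [0.19,-0.00], [-0.21,0.07], [-0.09,-0.21]]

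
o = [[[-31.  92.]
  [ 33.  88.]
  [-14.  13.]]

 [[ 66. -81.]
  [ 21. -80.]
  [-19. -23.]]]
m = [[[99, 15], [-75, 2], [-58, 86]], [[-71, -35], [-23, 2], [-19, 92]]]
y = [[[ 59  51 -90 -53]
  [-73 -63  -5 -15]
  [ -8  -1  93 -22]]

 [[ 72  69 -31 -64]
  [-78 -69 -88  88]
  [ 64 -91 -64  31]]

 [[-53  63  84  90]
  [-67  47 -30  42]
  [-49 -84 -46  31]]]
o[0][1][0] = 33.0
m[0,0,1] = 15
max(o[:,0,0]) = 66.0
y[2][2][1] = -84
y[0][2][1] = -1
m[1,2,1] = 92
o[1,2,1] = -23.0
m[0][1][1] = 2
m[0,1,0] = -75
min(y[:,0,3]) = -64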